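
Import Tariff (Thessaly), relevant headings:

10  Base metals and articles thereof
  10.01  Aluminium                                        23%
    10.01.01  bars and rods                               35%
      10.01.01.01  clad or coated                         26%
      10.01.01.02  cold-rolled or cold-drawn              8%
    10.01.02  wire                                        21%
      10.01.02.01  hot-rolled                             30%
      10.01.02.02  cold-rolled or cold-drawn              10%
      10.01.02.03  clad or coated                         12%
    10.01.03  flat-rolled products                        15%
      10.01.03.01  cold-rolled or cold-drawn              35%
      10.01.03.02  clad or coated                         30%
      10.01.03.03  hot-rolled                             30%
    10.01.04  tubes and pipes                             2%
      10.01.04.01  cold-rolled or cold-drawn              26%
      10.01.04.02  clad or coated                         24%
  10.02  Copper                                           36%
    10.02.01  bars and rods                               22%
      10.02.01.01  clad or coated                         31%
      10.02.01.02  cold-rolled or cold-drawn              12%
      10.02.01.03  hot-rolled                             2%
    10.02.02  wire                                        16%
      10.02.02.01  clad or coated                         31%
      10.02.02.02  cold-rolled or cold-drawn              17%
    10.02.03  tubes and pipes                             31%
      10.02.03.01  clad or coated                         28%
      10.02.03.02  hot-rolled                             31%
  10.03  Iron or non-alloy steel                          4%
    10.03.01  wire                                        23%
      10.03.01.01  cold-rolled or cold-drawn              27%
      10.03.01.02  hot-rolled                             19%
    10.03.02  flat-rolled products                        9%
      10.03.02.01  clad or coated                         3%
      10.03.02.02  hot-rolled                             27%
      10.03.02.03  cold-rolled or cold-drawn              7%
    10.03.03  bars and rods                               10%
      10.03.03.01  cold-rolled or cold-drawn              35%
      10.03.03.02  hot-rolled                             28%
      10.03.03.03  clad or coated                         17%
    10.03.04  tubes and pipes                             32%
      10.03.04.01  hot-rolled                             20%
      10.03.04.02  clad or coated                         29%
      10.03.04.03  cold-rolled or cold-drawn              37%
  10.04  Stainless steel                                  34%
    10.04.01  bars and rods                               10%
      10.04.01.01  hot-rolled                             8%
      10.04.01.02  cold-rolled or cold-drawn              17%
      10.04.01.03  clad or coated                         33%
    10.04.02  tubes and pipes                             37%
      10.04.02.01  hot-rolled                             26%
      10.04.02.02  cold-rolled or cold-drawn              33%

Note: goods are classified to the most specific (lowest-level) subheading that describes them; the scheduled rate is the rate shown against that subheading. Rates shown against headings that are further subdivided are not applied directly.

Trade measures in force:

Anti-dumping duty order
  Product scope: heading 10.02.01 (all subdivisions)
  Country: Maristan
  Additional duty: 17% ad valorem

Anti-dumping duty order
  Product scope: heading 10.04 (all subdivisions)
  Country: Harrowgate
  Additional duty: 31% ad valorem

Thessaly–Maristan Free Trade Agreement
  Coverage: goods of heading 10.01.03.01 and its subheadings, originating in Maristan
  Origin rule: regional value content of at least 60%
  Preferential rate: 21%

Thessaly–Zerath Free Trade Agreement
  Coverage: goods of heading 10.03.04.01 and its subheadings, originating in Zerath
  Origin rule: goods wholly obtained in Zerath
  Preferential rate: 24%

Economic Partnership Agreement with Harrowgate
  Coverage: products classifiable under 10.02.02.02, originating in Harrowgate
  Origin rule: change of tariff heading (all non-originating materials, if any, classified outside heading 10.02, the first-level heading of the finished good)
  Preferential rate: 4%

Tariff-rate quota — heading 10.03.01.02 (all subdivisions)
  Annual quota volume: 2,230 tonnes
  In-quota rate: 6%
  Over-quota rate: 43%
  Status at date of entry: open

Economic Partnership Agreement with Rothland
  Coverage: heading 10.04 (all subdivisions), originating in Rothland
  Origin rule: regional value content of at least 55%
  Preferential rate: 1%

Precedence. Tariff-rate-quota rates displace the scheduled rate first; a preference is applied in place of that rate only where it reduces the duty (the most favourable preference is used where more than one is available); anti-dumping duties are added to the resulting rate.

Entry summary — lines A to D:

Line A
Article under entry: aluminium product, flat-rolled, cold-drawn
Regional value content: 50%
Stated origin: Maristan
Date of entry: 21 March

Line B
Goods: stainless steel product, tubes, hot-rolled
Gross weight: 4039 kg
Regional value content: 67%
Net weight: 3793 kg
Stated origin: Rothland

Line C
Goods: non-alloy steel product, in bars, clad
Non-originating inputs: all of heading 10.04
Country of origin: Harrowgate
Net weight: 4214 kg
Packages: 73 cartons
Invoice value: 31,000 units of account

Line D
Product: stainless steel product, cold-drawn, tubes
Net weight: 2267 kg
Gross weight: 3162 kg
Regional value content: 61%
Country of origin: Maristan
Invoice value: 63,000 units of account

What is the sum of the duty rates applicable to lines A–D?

Line A: aluminium → 10.01; flat-rolled → 10.01.03; cold-drawn → 10.01.03.01. Scheduled 35%. Maristan agreement on 10.01.03.01: RVC < 60%. → 35%.
Line B: stainless steel → 10.04; tubes → 10.04.02; hot-rolled → 10.04.02.01. Scheduled 26%. Rothland agreement on 10.04: RVC ≥ 55% → 1% available; preferential 1%. → 1%.
Line C: non-alloy steel → 10.03; in bars → 10.03.03; clad → 10.03.03.03. Scheduled 17%. Harrowgate agreement on 10.02.02.02: 10.03.03.03 not covered. → 17%.
Line D: stainless steel → 10.04; tubes → 10.04.02; cold-drawn → 10.04.02.02. Scheduled 33%. Maristan agreement on 10.01.03.01: 10.04.02.02 not covered. → 33%.
Sum: 35% + 1% + 17% + 33% = 86%.

86%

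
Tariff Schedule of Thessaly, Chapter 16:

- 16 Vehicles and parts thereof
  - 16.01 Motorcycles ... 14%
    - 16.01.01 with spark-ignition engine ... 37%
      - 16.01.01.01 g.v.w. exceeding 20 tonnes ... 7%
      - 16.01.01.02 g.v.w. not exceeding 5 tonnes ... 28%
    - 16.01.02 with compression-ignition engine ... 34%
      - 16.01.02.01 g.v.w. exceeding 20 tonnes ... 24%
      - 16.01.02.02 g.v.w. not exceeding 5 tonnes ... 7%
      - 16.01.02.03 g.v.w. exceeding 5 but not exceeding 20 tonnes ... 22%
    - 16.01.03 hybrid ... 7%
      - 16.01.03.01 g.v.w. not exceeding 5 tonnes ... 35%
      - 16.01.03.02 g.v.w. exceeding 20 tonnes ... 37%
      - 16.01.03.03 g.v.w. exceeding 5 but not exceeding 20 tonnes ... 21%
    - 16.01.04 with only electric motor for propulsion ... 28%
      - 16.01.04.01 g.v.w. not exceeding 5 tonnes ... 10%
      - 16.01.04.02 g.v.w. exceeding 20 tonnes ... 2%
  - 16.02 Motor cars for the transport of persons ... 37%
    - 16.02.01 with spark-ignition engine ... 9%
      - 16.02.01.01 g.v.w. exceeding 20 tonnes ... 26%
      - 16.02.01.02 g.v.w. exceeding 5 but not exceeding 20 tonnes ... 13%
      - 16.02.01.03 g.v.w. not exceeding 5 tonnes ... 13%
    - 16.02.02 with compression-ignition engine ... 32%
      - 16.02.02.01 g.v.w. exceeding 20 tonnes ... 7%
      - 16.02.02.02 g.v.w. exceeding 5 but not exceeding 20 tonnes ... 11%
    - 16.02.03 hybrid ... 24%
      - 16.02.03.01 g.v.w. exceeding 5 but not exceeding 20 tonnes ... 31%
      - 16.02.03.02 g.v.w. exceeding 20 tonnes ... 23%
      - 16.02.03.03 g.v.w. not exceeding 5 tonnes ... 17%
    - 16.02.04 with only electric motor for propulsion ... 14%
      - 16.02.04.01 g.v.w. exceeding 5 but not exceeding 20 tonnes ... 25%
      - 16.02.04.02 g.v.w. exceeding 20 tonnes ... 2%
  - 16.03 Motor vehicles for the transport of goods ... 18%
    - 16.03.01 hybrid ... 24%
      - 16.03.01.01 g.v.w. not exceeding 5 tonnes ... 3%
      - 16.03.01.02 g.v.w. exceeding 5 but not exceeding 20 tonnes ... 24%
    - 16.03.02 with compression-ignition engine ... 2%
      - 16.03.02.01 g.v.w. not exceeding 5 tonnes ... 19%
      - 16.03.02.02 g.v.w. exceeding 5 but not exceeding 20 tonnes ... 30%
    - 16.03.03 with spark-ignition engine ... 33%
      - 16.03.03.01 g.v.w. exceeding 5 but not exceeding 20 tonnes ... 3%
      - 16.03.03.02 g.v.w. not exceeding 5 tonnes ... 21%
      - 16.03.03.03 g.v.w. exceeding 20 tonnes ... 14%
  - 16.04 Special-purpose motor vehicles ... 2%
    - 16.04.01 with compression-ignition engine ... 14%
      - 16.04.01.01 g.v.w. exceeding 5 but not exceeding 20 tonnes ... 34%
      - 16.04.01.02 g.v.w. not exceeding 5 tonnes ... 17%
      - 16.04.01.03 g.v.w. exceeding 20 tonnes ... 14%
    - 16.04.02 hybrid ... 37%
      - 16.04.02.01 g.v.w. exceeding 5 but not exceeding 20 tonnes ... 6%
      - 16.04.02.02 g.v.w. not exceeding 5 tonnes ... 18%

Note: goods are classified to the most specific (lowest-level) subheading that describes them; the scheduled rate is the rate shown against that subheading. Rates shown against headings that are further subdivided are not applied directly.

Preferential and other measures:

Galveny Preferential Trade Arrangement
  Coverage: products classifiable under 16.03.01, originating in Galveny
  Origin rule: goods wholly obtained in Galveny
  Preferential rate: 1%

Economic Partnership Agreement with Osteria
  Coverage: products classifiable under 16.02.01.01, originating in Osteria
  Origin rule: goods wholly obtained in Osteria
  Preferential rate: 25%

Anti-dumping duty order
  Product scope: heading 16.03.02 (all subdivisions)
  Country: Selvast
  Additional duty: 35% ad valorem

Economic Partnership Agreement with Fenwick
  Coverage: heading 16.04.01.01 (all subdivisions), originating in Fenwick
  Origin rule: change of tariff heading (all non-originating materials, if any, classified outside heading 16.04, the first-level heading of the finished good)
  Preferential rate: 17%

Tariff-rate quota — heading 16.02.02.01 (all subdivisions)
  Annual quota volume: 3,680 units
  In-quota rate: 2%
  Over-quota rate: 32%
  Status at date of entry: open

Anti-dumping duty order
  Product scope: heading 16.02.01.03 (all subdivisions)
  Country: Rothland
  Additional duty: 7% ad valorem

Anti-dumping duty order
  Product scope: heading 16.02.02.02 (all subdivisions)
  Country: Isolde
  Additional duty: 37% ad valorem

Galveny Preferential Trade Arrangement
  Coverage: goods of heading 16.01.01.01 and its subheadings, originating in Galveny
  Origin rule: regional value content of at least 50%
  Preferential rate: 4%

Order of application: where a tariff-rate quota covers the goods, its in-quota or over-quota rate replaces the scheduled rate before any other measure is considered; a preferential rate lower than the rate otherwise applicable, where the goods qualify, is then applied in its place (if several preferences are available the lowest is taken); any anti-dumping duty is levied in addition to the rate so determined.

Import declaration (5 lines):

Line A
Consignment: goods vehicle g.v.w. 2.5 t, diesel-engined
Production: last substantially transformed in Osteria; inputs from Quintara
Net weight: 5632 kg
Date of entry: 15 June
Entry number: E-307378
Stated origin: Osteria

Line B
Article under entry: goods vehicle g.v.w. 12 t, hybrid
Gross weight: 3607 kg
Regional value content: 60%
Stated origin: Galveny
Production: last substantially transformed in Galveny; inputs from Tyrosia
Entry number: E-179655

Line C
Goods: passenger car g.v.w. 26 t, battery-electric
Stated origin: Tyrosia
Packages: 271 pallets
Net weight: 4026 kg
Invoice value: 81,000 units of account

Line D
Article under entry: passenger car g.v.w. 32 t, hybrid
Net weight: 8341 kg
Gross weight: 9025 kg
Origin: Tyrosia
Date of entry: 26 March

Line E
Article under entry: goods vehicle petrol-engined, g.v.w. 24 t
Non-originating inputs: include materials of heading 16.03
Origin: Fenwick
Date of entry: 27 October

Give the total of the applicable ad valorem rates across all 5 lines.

Line A: goods vehicle → 16.03; diesel-engined → 16.03.02; g.v.w. 2.5 t → 16.03.02.01. Scheduled 19%. Osteria agreement on 16.02.01.01: 16.03.02.01 not covered. → 19%.
Line B: goods vehicle → 16.03; hybrid → 16.03.01; g.v.w. 12 t → 16.03.01.02. Scheduled 24%. Galveny agreement on 16.03.01: not wholly obtained; Galveny agreement on 16.01.01.01: 16.03.01.02 not covered. → 24%.
Line C: passenger car → 16.02; battery-electric → 16.02.04; g.v.w. 26 t → 16.02.04.02. Scheduled 2%. No special measure applies. → 2%.
Line D: passenger car → 16.02; hybrid → 16.02.03; g.v.w. 32 t → 16.02.03.02. Scheduled 23%. No special measure applies. → 23%.
Line E: goods vehicle → 16.03; petrol-engined → 16.03.03; g.v.w. 24 t → 16.03.03.03. Scheduled 14%. Fenwick agreement on 16.04.01.01: 16.03.03.03 not covered. → 14%.
Sum: 19% + 24% + 2% + 23% + 14% = 82%.

82%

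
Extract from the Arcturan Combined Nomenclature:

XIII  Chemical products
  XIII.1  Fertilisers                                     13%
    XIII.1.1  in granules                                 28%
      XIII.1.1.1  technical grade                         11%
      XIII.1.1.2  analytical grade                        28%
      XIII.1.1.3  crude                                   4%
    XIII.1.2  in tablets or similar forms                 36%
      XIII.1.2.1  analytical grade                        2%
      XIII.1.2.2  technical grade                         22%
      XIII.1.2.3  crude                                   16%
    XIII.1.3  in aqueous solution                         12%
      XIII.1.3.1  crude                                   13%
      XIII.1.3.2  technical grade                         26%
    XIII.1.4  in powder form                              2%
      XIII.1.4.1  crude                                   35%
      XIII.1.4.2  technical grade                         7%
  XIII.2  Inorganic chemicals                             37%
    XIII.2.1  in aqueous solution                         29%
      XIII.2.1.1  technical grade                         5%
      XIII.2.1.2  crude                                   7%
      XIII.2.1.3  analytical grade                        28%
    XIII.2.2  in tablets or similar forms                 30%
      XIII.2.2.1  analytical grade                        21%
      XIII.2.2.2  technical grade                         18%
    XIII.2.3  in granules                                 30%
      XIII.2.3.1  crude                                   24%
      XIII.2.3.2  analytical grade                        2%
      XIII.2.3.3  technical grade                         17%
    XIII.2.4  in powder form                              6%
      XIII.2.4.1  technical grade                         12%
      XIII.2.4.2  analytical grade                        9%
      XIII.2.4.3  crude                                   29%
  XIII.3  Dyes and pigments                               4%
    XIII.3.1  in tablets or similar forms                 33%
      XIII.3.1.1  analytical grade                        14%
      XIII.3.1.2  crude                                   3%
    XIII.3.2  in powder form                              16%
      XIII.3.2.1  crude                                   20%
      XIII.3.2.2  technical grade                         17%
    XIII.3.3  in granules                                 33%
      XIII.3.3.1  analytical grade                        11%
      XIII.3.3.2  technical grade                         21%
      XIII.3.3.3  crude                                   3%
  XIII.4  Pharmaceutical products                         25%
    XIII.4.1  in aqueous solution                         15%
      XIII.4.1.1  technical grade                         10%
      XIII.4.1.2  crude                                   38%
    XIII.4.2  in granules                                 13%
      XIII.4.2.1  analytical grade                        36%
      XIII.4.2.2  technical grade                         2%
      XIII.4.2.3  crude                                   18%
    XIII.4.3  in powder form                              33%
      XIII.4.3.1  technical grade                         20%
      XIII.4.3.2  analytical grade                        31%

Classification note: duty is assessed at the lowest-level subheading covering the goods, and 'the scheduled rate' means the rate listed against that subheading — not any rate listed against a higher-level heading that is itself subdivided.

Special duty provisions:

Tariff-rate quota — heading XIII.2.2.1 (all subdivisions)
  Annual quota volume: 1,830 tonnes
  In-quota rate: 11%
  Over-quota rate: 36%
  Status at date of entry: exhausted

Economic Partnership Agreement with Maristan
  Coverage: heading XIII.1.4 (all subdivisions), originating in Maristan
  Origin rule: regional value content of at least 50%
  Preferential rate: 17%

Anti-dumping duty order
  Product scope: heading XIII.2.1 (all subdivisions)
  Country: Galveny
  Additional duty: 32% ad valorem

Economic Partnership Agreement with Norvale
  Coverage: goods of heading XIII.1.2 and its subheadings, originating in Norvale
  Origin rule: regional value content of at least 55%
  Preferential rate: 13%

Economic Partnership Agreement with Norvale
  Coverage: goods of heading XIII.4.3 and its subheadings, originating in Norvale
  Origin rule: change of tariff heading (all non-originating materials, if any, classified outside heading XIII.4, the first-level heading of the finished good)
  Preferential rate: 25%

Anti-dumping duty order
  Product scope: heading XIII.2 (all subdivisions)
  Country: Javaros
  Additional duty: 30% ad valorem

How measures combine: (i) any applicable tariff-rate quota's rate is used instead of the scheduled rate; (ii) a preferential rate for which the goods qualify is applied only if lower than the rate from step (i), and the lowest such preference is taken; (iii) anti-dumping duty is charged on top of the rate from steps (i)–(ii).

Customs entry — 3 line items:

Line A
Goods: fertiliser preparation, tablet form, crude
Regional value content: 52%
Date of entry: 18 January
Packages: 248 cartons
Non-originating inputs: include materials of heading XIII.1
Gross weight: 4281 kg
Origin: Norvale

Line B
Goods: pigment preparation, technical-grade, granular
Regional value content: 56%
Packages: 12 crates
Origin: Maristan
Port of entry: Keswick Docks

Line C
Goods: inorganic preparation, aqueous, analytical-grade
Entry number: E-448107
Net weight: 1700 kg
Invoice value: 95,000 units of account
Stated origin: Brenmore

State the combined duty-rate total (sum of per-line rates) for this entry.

Line A: fertiliser → XIII.1; tablet form → XIII.1.2; crude → XIII.1.2.3. Scheduled 16%. Norvale agreement on XIII.1.2: RVC < 55%; Norvale agreement on XIII.4.3: XIII.1.2.3 not covered. → 16%.
Line B: pigment → XIII.3; granular → XIII.3.3; technical-grade → XIII.3.3.2. Scheduled 21%. Maristan agreement on XIII.1.4: XIII.3.3.2 not covered. → 21%.
Line C: inorganic → XIII.2; aqueous → XIII.2.1; analytical-grade → XIII.2.1.3. Scheduled 28%. No special measure applies. → 28%.
Sum: 16% + 21% + 28% = 65%.

65%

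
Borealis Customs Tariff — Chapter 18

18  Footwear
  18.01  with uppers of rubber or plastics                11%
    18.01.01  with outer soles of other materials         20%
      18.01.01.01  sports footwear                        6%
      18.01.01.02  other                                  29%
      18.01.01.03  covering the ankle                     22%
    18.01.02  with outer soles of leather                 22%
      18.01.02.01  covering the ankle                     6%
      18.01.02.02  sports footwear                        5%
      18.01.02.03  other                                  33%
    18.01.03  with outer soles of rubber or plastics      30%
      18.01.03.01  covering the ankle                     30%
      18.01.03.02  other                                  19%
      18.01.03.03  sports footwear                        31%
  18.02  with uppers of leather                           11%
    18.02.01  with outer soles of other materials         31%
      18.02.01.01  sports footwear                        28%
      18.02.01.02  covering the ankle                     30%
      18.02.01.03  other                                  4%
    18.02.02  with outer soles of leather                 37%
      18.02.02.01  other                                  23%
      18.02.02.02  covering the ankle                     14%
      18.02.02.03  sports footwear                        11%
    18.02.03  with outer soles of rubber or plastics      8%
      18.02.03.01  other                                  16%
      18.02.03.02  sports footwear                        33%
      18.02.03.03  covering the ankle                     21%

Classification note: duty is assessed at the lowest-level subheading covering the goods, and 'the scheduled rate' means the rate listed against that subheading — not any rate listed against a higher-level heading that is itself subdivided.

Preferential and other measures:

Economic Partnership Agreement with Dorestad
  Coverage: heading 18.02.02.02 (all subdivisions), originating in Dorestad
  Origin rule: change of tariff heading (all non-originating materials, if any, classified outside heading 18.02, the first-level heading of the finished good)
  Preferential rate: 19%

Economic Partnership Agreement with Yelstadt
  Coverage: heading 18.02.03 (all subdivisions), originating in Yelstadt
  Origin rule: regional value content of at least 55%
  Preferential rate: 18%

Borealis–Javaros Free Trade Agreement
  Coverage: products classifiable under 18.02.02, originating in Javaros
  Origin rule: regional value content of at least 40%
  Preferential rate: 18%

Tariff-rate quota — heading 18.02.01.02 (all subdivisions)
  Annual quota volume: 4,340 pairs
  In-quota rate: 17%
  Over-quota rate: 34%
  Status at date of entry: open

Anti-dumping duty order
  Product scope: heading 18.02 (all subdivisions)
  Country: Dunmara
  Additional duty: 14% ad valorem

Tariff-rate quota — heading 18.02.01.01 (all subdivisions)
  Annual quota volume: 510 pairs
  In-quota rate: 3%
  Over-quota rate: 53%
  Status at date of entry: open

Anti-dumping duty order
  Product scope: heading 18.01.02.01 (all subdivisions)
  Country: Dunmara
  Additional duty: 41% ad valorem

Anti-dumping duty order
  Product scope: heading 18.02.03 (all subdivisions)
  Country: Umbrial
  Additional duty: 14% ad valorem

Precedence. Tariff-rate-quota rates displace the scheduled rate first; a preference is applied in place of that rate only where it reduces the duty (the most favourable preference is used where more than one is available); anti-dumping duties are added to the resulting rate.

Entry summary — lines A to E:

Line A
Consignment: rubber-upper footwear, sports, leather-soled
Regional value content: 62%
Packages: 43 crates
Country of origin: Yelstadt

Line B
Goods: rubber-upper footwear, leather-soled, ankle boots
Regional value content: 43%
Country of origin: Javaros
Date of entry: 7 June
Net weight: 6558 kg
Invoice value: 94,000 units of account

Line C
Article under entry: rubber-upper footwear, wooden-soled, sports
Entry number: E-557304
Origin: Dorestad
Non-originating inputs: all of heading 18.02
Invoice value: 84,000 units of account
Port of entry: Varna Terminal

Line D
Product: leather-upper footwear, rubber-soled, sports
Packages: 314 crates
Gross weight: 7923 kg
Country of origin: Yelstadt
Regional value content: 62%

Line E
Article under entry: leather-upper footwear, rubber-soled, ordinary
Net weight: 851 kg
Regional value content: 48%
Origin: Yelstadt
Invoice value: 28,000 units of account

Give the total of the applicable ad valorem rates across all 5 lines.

51%

Line A: rubber-upper → 18.01; leather-soled → 18.01.02; sports → 18.01.02.02. Scheduled 5%. Yelstadt agreement on 18.02.03: 18.01.02.02 not covered. → 5%.
Line B: rubber-upper → 18.01; leather-soled → 18.01.02; ankle boots → 18.01.02.01. Scheduled 6%. Javaros agreement on 18.02.02: 18.01.02.01 not covered. → 6%.
Line C: rubber-upper → 18.01; wooden-soled → 18.01.01; sports → 18.01.01.01. Scheduled 6%. Dorestad agreement on 18.02.02.02: 18.01.01.01 not covered. → 6%.
Line D: leather-upper → 18.02; rubber-soled → 18.02.03; sports → 18.02.03.02. Scheduled 33%. Yelstadt agreement on 18.02.03: RVC ≥ 55% → 18% available; preferential 18%. → 18%.
Line E: leather-upper → 18.02; rubber-soled → 18.02.03; ordinary → 18.02.03.01. Scheduled 16%. Yelstadt agreement on 18.02.03: RVC < 55%. → 16%.
Sum: 5% + 6% + 6% + 18% + 16% = 51%.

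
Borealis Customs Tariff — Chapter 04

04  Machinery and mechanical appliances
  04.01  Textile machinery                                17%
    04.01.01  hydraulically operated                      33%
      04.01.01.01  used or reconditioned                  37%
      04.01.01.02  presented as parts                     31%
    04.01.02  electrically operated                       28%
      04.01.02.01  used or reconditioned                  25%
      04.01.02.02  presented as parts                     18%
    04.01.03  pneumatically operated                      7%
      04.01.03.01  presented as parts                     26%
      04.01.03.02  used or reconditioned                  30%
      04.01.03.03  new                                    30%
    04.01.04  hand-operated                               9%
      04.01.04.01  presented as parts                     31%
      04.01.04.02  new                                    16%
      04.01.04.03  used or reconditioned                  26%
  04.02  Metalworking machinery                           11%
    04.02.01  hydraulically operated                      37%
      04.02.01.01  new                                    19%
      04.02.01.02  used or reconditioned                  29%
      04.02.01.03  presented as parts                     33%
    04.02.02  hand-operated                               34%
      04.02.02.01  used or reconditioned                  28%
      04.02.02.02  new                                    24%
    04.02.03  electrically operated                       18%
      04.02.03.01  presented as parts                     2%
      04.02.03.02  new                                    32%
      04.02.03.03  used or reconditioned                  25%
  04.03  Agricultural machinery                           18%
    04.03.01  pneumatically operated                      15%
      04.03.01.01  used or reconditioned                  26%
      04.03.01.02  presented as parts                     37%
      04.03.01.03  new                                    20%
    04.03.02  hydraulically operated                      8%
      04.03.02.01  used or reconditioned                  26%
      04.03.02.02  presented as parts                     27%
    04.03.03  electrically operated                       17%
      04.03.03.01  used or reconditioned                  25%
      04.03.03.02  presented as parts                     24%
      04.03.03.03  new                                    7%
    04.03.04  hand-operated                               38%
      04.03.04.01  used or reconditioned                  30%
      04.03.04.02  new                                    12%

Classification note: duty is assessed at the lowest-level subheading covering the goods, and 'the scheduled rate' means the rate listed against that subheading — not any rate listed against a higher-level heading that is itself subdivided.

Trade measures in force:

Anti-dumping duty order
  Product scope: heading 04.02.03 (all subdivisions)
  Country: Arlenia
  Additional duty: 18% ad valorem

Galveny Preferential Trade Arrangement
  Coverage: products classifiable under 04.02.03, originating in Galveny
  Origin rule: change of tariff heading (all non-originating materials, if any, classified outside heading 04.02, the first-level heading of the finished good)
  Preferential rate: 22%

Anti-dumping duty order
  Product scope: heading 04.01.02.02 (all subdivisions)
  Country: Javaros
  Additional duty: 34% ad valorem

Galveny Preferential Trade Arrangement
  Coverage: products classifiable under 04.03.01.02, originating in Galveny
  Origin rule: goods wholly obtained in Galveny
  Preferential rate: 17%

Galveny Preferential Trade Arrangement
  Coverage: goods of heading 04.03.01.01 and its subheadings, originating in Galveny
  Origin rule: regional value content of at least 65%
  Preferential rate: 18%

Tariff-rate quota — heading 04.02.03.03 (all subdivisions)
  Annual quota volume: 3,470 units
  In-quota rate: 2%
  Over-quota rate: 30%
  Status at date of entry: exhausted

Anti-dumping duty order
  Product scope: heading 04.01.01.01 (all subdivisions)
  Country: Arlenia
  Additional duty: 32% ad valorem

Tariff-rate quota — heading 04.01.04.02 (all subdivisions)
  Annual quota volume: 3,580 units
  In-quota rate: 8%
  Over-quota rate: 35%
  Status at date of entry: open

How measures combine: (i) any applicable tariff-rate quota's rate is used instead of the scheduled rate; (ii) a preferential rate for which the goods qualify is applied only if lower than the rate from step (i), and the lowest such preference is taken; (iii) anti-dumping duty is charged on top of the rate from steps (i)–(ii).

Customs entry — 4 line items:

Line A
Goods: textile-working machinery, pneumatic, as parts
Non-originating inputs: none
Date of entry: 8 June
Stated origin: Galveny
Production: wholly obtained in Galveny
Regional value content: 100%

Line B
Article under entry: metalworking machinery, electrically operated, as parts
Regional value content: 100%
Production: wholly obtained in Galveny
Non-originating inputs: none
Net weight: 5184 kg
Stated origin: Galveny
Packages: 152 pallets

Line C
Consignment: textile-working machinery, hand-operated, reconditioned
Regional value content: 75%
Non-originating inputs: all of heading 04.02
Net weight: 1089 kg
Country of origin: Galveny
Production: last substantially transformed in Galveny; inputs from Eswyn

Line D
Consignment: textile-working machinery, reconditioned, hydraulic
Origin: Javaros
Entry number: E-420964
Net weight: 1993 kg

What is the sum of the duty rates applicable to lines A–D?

Line A: textile-working → 04.01; pneumatic → 04.01.03; as parts → 04.01.03.01. Scheduled 26%. Galveny agreement on 04.02.03: 04.01.03.01 not covered; Galveny agreement on 04.03.01.02: 04.01.03.01 not covered; Galveny agreement on 04.03.01.01: 04.01.03.01 not covered. → 26%.
Line B: metalworking → 04.02; electrically operated → 04.02.03; as parts → 04.02.03.01. Scheduled 2%. Galveny agreement on 04.02.03: CTH met → 22% available; Galveny agreement on 04.03.01.02: 04.02.03.01 not covered; Galveny agreement on 04.03.01.01: 04.02.03.01 not covered; preference 22% not lower than 2% → no reduction. → 2%.
Line C: textile-working → 04.01; hand-operated → 04.01.04; reconditioned → 04.01.04.03. Scheduled 26%. Galveny agreement on 04.02.03: 04.01.04.03 not covered; Galveny agreement on 04.03.01.02: 04.01.04.03 not covered; Galveny agreement on 04.03.01.01: 04.01.04.03 not covered. → 26%.
Line D: textile-working → 04.01; hydraulic → 04.01.01; reconditioned → 04.01.01.01. Scheduled 37%. No special measure applies. → 37%.
Sum: 26% + 2% + 26% + 37% = 91%.

91%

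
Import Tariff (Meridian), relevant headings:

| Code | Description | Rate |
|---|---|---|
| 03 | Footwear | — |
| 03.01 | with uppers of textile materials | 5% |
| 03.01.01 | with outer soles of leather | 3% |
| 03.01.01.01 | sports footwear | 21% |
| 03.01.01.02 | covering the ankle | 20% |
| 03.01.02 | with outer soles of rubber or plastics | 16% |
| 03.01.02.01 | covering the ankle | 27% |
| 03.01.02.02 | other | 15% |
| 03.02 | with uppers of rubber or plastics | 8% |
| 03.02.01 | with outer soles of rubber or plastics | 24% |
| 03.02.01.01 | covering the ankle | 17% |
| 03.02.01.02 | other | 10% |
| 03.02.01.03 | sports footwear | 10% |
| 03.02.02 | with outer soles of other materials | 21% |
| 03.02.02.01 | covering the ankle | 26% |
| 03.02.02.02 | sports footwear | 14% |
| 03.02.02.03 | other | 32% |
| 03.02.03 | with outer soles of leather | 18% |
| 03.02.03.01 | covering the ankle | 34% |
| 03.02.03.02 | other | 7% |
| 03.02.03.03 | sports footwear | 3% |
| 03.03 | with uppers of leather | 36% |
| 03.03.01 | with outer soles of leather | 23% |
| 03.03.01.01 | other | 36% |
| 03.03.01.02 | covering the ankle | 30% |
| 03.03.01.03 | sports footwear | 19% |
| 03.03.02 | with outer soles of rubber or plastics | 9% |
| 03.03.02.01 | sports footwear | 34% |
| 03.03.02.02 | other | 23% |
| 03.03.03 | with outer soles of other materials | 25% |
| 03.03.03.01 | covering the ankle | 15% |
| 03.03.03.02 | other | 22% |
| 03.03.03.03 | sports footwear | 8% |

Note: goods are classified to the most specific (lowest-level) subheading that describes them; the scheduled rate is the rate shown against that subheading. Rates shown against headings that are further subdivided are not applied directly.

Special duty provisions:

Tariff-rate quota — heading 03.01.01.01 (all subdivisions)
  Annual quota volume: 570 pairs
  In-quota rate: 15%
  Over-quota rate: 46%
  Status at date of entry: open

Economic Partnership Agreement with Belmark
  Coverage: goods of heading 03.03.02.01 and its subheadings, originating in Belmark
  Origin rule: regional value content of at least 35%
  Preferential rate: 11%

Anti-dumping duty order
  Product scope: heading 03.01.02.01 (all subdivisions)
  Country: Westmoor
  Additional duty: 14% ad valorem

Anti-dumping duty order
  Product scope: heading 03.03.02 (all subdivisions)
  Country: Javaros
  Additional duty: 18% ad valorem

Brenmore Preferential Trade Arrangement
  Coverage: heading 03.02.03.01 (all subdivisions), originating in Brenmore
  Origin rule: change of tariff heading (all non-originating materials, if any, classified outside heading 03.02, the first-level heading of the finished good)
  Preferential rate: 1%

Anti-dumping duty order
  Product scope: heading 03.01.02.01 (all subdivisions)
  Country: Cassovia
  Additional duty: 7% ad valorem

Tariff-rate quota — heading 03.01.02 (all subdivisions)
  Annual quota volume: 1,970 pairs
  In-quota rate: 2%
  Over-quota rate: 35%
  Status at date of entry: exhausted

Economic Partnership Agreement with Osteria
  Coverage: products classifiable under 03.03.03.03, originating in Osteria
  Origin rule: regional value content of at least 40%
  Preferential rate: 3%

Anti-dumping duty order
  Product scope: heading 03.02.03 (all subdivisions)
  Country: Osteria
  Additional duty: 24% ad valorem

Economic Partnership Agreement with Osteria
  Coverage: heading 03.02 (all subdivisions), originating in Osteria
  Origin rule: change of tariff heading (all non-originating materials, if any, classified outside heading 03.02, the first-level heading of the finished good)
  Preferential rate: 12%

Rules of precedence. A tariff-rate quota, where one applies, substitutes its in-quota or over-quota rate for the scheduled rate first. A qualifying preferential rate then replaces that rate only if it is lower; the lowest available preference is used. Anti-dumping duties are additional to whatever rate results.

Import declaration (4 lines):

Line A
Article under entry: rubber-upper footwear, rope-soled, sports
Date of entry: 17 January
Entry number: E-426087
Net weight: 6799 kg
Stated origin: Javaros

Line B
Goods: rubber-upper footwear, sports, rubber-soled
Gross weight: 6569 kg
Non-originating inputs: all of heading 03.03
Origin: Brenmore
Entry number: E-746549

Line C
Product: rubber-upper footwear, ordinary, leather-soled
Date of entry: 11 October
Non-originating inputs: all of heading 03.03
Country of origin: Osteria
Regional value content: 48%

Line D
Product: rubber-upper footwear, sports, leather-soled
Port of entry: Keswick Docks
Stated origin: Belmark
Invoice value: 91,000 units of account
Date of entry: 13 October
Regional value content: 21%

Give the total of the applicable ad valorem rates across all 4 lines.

Line A: rubber-upper → 03.02; rope-soled → 03.02.02; sports → 03.02.02.02. Scheduled 14%. No special measure applies. → 14%.
Line B: rubber-upper → 03.02; rubber-soled → 03.02.01; sports → 03.02.01.03. Scheduled 10%. Brenmore agreement on 03.02.03.01: 03.02.01.03 not covered. → 10%.
Line C: rubber-upper → 03.02; leather-soled → 03.02.03; ordinary → 03.02.03.02. Scheduled 7%. Osteria agreement on 03.03.03.03: 03.02.03.02 not covered; Osteria agreement on 03.02: CTH met → 12% available; preference 12% not lower than 7% → no reduction; anti-dumping (Osteria, 03.02.03): +24%; total 7% + 24% = 31%. → 31%.
Line D: rubber-upper → 03.02; leather-soled → 03.02.03; sports → 03.02.03.03. Scheduled 3%. Belmark agreement on 03.03.02.01: 03.02.03.03 not covered. → 3%.
Sum: 14% + 10% + 31% + 3% = 58%.

58%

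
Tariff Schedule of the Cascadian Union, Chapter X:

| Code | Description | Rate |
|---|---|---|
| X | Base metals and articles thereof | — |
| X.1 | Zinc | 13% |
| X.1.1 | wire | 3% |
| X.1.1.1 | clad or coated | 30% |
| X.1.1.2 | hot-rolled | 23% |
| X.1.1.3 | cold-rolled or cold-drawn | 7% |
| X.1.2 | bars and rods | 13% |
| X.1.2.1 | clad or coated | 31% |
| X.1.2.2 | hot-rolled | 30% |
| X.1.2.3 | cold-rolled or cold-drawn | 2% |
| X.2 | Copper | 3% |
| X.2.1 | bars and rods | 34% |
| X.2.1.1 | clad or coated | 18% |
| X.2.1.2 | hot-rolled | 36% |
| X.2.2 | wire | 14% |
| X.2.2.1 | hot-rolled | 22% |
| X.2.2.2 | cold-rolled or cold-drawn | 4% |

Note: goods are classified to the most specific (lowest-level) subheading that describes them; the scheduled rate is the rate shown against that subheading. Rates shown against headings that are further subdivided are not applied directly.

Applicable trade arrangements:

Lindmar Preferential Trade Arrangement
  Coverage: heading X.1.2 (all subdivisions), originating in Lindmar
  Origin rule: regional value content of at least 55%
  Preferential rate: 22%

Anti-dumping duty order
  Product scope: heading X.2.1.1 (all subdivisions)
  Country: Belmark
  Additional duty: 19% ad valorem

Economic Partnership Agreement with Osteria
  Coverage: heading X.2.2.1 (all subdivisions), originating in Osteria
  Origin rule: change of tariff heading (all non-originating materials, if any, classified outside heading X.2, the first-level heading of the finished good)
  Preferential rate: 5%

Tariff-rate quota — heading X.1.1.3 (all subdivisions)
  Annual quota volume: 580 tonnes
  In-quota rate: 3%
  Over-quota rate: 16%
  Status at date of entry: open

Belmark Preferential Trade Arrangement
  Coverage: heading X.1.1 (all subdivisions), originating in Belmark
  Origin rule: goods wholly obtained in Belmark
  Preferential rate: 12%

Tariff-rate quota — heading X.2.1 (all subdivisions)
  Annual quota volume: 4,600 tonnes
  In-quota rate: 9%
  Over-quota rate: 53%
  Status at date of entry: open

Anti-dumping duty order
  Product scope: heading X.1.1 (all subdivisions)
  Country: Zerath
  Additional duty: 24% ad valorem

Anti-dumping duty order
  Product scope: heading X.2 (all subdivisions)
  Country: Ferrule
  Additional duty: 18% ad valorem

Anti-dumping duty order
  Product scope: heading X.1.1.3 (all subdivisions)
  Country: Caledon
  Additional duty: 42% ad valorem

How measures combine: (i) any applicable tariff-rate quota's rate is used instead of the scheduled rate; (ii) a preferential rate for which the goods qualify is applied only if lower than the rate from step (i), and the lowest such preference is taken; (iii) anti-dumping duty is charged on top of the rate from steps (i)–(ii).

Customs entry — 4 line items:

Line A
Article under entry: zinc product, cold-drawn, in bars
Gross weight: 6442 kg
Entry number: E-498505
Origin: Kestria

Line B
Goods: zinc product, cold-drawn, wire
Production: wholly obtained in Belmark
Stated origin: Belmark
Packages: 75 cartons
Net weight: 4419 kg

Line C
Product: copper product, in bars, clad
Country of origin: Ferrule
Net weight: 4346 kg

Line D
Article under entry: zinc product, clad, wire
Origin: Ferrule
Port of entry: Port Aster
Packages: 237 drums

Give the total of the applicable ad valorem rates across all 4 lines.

62%

Line A: zinc → X.1; in bars → X.1.2; cold-drawn → X.1.2.3. Scheduled 2%. No special measure applies. → 2%.
Line B: zinc → X.1; wire → X.1.1; cold-drawn → X.1.1.3. Scheduled 7%. quota on X.1.1.3 open → in-quota 3%; Belmark agreement on X.1.1: wholly obtained → 12% available; preference 12% not lower than 3% → no reduction. → 3%.
Line C: copper → X.2; in bars → X.2.1; clad → X.2.1.1. Scheduled 18%. quota on X.2.1 open → in-quota 9%; anti-dumping (Ferrule, X.2): +18%; total 9% + 18% = 27%. → 27%.
Line D: zinc → X.1; wire → X.1.1; clad → X.1.1.1. Scheduled 30%. No special measure applies. → 30%.
Sum: 2% + 3% + 27% + 30% = 62%.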